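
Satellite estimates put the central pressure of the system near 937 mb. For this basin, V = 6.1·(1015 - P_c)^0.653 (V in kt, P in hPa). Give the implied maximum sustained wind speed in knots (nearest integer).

105 kt

ΔP = 1015 − 937 = 78 mb.
78^0.653 ≈ 17.200.
V ≈ 6.1 × 17.200 ≈ 104.9 kt.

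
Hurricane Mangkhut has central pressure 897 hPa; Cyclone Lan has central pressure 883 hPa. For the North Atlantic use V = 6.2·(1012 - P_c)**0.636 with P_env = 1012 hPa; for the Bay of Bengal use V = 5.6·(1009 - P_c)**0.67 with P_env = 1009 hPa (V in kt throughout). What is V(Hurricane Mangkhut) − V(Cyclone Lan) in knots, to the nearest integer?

Hurricane Mangkhut: ΔP = 115; V ≈ 6.2 × 115^0.636 ≈ 126.76 kt.
Cyclone Lan: ΔP = 126; V ≈ 5.6 × 126^0.67 ≈ 143.03 kt.
Difference ≈ 126.76 − 143.03 = -16.27 → -16 kt.

-16 kt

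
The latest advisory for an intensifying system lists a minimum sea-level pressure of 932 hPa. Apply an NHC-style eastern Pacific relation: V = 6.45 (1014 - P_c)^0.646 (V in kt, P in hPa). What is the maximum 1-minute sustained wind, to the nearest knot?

111 kt

ΔP = 1014 − 932 = 82 hPa.
82^0.646 ≈ 17.232.
V ≈ 6.45 × 17.232 ≈ 111.1 kt.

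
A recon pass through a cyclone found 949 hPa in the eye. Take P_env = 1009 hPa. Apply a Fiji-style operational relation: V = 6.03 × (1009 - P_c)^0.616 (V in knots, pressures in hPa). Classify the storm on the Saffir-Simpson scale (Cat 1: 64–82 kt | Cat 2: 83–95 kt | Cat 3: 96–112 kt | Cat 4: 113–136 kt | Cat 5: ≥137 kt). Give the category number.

1

ΔP = 1009 − 949 = 60 hPa.
V ≈ 6.03 × 60^0.616 = 6.03 × 12.45 ≈ 75 kt.
75 kt falls in the Category 1 band.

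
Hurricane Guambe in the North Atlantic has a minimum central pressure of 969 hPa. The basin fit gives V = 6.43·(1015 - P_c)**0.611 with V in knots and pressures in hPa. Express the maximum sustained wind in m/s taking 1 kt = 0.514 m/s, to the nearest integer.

34 m/s

ΔP = 1015 − 969 = 46 hPa.
V ≈ 6.43 × 46^0.611 = 6.43 × 10.374 ≈ 66.705 kt.
66.705 × 0.514 ≈ 34.29 m/s → 34 m/s.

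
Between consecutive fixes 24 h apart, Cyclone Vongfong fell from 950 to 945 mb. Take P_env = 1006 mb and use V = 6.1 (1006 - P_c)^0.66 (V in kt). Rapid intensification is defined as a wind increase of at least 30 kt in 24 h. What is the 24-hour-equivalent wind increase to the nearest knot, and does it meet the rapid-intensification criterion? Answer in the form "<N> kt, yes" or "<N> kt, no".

5 kt, no

V₁: ΔP = 56, V ≈ 6.1 × 56^0.66 ≈ 86.92 kt.
V₂: ΔP = 61, V ≈ 6.1 × 61^0.66 ≈ 91.97 kt.
ΔV over 24 h = 5.05 kt → 24 h equivalent = 5.05 × 24/24 ≈ 5.05 kt.
5 kt < 30 kt ⇒ not rapid intensification.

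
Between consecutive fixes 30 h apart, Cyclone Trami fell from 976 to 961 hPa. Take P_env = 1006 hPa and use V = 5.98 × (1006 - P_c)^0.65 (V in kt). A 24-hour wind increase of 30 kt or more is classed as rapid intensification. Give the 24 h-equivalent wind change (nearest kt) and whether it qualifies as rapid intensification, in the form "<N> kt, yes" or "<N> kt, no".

V₁: ΔP = 30, V ≈ 5.98 × 30^0.65 ≈ 54.55 kt.
V₂: ΔP = 45, V ≈ 5.98 × 45^0.65 ≈ 71.01 kt.
ΔV over 30 h = 16.46 kt → 24 h equivalent = 16.46 × 24/30 ≈ 13.17 kt.
13 kt < 30 kt ⇒ not rapid intensification.

13 kt, no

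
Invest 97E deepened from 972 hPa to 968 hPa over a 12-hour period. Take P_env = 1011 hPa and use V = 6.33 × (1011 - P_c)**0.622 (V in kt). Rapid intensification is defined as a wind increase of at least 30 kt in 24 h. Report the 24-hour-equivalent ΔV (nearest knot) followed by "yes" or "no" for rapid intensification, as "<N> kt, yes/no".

8 kt, no

V₁: ΔP = 39, V ≈ 6.33 × 39^0.622 ≈ 61.81 kt.
V₂: ΔP = 43, V ≈ 6.33 × 43^0.622 ≈ 65.68 kt.
ΔV over 12 h = 3.87 kt → 24 h equivalent = 3.87 × 24/12 ≈ 7.74 kt.
8 kt < 30 kt ⇒ not rapid intensification.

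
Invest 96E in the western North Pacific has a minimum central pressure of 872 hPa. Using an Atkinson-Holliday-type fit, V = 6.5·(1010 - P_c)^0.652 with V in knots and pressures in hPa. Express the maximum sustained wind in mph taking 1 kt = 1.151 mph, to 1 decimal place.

ΔP = 1010 − 872 = 138 hPa.
V ≈ 6.5 × 138^0.652 = 6.5 × 24.843 ≈ 161.478 kt.
161.478 × 1.151 ≈ 185.86 mph → 185.9 mph.

185.9 mph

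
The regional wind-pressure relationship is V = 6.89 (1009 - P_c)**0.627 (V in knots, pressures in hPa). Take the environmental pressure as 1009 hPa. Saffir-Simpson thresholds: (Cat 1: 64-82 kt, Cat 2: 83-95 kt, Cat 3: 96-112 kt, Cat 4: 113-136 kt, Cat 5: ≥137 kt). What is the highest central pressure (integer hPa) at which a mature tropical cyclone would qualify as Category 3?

Category 3 begins at V = 96 kt.
Required ΔP = (96/6.89)^(1/0.627) = 13.933^1.595 ≈ 66.78 hPa.
P_c ≤ 1009 − 66.78 = 942.22, so the highest integer P_c is 942 hPa.

942 hPa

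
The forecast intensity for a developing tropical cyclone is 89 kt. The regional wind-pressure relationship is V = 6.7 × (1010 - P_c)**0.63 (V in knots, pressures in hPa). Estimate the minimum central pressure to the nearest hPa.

ΔP = (V / 6.7)^(1/0.63) = (89/6.7)^1.587.
89/6.7 = 13.284; 13.284^1.587 ≈ 60.68 hPa.
P_c = 1010 − 60.68 = 949.32 ≈ 949 hPa.

949 hPa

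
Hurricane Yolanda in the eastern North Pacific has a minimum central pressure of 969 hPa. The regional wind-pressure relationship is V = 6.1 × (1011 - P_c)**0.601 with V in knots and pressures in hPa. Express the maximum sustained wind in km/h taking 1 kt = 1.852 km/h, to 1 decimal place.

ΔP = 1011 − 969 = 42 hPa.
V ≈ 6.1 × 42^0.601 = 6.1 × 9.453 ≈ 57.664 kt.
57.664 × 1.852 ≈ 106.79 km/h → 106.8 km/h.

106.8 km/h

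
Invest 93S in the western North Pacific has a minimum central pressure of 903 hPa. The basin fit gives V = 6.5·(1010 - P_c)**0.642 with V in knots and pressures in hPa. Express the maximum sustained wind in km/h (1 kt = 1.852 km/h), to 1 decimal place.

ΔP = 1010 − 903 = 107 hPa.
V ≈ 6.5 × 107^0.642 = 6.5 × 20.085 ≈ 130.550 kt.
130.550 × 1.852 ≈ 241.78 km/h → 241.8 km/h.

241.8 km/h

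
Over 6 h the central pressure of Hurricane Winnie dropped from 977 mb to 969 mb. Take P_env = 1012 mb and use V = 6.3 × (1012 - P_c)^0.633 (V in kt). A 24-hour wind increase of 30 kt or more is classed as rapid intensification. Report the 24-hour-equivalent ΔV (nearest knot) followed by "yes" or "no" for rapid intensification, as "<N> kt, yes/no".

33 kt, yes

V₁: ΔP = 35, V ≈ 6.3 × 35^0.633 ≈ 59.80 kt.
V₂: ΔP = 43, V ≈ 6.3 × 43^0.633 ≈ 68.13 kt.
ΔV over 6 h = 8.33 kt → 24 h equivalent = 8.33 × 24/6 ≈ 33.32 kt.
33 kt ≥ 30 kt ⇒ rapid intensification.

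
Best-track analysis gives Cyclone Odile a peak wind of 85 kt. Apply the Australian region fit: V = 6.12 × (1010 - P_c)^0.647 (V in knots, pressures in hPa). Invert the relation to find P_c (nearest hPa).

ΔP = (V / 6.12)^(1/0.647) = (85/6.12)^1.546.
85/6.12 = 13.889; 13.889^1.546 ≈ 58.36 hPa.
P_c = 1010 − 58.36 = 951.64 ≈ 952 hPa.

952 hPa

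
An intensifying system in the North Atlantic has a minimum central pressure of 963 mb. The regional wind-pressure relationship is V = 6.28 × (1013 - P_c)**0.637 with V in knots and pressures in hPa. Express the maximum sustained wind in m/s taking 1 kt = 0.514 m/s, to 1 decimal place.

ΔP = 1013 − 963 = 50 mb.
V ≈ 6.28 × 50^0.637 = 6.28 × 12.085 ≈ 75.893 kt.
75.893 × 0.514 ≈ 39.01 m/s → 39.0 m/s.

39.0 m/s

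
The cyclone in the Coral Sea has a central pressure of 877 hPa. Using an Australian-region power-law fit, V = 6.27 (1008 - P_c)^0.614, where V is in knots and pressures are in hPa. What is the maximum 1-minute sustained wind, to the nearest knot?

ΔP = 1008 − 877 = 131 hPa.
131^0.614 ≈ 19.953.
V ≈ 6.27 × 19.953 ≈ 125.1 kt.

125 kt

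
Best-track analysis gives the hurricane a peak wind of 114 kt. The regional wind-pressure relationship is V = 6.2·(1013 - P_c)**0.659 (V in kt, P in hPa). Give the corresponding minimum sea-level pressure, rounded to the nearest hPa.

ΔP = (V / 6.2)^(1/0.659) = (114/6.2)^1.517.
114/6.2 = 18.387; 18.387^1.517 ≈ 82.95 hPa.
P_c = 1013 − 82.95 = 930.05 ≈ 930 hPa.

930 hPa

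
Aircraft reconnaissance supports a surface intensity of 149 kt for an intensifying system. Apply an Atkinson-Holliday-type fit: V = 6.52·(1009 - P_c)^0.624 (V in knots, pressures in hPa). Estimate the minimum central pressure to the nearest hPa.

ΔP = (V / 6.52)^(1/0.624) = (149/6.52)^1.603.
149/6.52 = 22.853; 22.853^1.603 ≈ 150.59 hPa.
P_c = 1009 − 150.59 = 858.41 ≈ 858 hPa.

858 hPa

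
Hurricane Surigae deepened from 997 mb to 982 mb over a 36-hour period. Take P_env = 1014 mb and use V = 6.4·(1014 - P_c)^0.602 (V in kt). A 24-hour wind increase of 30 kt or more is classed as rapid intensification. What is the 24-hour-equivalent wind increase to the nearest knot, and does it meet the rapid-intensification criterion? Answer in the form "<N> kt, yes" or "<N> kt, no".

V₁: ΔP = 17, V ≈ 6.4 × 17^0.602 ≈ 35.23 kt.
V₂: ΔP = 32, V ≈ 6.4 × 32^0.602 ≈ 51.56 kt.
ΔV over 36 h = 16.33 kt → 24 h equivalent = 16.33 × 24/36 ≈ 10.89 kt.
11 kt < 30 kt ⇒ not rapid intensification.

11 kt, no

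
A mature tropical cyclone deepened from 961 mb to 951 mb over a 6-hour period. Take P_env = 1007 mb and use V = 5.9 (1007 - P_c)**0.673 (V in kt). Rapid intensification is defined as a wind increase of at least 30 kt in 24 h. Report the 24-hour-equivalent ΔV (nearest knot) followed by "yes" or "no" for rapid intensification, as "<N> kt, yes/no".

V₁: ΔP = 46, V ≈ 5.9 × 46^0.673 ≈ 77.60 kt.
V₂: ΔP = 56, V ≈ 5.9 × 56^0.673 ≈ 88.59 kt.
ΔV over 6 h = 10.99 kt → 24 h equivalent = 10.99 × 24/6 ≈ 43.96 kt.
44 kt ≥ 30 kt ⇒ rapid intensification.

44 kt, yes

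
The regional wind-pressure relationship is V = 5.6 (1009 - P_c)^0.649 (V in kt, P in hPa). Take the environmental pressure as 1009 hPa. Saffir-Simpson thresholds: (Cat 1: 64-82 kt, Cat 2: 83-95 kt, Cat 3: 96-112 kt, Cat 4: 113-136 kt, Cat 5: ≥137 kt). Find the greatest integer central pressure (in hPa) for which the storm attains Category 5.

Category 5 begins at V = 137 kt.
Required ΔP = (137/5.6)^(1/0.649) = 24.464^1.541 ≈ 137.88 hPa.
P_c ≤ 1009 − 137.88 = 871.12, so the highest integer P_c is 871 hPa.

871 hPa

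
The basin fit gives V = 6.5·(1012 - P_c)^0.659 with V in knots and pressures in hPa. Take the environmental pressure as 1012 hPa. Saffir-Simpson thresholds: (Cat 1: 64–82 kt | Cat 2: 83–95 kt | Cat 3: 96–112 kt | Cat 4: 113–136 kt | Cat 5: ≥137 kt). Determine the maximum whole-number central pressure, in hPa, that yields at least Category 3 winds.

952 hPa

Category 3 begins at V = 96 kt.
Required ΔP = (96/6.5)^(1/0.659) = 14.769^1.517 ≈ 59.49 hPa.
P_c ≤ 1012 − 59.49 = 952.51, so the highest integer P_c is 952 hPa.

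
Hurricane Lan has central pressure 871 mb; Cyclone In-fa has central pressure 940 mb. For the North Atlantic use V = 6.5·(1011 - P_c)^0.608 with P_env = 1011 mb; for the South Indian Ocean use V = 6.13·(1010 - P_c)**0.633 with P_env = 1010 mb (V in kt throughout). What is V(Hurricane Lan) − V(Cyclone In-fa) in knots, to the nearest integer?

Hurricane Lan: ΔP = 140; V ≈ 6.5 × 140^0.608 ≈ 131.15 kt.
Cyclone In-fa: ΔP = 70; V ≈ 6.13 × 70^0.633 ≈ 90.24 kt.
Difference ≈ 131.15 − 90.24 = 40.91 → 41 kt.

41 kt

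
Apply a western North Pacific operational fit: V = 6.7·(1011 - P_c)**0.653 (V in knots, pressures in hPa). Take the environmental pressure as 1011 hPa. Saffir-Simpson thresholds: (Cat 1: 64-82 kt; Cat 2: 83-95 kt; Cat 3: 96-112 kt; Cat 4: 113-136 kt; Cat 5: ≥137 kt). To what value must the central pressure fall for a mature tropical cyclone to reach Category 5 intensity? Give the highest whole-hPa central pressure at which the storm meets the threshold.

Category 5 begins at V = 137 kt.
Required ΔP = (137/6.7)^(1/0.653) = 20.448^1.531 ≈ 101.65 hPa.
P_c ≤ 1011 − 101.65 = 909.35, so the highest integer P_c is 909 hPa.

909 hPa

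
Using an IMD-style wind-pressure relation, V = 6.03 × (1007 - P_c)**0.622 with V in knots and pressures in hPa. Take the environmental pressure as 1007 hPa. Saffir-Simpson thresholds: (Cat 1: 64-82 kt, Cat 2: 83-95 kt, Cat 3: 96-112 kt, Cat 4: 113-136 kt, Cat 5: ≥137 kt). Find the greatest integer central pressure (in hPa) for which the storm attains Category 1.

Category 1 begins at V = 64 kt.
Required ΔP = (64/6.03)^(1/0.622) = 10.614^1.608 ≈ 44.60 hPa.
P_c ≤ 1007 − 44.60 = 962.40, so the highest integer P_c is 962 hPa.

962 hPa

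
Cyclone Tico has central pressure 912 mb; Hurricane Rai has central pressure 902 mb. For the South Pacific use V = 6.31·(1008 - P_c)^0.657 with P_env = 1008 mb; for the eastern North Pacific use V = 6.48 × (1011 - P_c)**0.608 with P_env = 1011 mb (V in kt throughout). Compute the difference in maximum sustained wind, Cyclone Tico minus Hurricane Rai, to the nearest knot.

Cyclone Tico: ΔP = 96; V ≈ 6.31 × 96^0.657 ≈ 126.58 kt.
Hurricane Rai: ΔP = 109; V ≈ 6.48 × 109^0.608 ≈ 112.29 kt.
Difference ≈ 126.58 − 112.29 = 14.29 → 14 kt.

14 kt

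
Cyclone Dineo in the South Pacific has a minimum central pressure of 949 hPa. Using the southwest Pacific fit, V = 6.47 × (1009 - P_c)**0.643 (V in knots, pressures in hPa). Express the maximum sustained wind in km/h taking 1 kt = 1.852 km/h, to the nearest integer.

167 km/h

ΔP = 1009 − 949 = 60 hPa.
V ≈ 6.47 × 60^0.643 = 6.47 × 13.911 ≈ 90.003 kt.
90.003 × 1.852 ≈ 166.68 km/h → 167 km/h.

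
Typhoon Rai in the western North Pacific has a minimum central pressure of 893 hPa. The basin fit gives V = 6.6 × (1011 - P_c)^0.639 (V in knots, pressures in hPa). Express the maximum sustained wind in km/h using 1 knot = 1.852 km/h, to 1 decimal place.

257.7 km/h

ΔP = 1011 − 893 = 118 hPa.
V ≈ 6.6 × 118^0.639 = 6.6 × 21.083 ≈ 139.148 kt.
139.148 × 1.852 ≈ 257.70 km/h → 257.7 km/h.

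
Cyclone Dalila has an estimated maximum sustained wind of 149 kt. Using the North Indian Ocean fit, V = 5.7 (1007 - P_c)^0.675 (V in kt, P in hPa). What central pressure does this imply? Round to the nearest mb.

ΔP = (V / 5.7)^(1/0.675) = (149/5.7)^1.481.
149/5.7 = 26.140; 26.140^1.481 ≈ 125.81 mb.
P_c = 1007 − 125.81 = 881.19 ≈ 881 mb.

881 mb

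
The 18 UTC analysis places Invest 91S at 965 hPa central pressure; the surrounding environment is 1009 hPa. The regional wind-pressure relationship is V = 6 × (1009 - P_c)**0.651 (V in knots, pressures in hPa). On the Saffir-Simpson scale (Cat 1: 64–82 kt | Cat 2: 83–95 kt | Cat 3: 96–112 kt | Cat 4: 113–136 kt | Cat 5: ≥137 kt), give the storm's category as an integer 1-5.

ΔP = 1009 − 965 = 44 hPa.
V ≈ 6 × 44^0.651 = 6 × 11.75 ≈ 70 kt.
70 kt falls in the Category 1 band.

1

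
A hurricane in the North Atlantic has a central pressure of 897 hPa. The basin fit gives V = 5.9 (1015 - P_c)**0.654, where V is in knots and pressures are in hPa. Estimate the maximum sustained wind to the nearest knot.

ΔP = 1015 − 897 = 118 hPa.
118^0.654 ≈ 22.647.
V ≈ 5.9 × 22.647 ≈ 133.6 kt.

134 kt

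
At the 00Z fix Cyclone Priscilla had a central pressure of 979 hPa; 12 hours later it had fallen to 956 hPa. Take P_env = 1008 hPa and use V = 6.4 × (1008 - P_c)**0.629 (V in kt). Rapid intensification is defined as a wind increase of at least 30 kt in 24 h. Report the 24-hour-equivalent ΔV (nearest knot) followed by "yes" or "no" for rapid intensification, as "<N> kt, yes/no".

V₁: ΔP = 29, V ≈ 6.4 × 29^0.629 ≈ 53.21 kt.
V₂: ΔP = 52, V ≈ 6.4 × 52^0.629 ≈ 76.83 kt.
ΔV over 12 h = 23.62 kt → 24 h equivalent = 23.62 × 24/12 ≈ 47.24 kt.
47 kt ≥ 30 kt ⇒ rapid intensification.

47 kt, yes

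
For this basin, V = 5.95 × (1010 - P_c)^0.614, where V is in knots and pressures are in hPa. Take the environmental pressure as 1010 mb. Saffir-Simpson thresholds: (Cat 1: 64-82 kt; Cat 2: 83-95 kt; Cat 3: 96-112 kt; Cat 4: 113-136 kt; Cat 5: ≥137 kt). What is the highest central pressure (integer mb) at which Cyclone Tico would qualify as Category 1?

Category 1 begins at V = 64 kt.
Required ΔP = (64/5.95)^(1/0.614) = 10.756^1.629 ≈ 47.89 mb.
P_c ≤ 1010 − 47.89 = 962.11, so the highest integer P_c is 962 mb.

962 mb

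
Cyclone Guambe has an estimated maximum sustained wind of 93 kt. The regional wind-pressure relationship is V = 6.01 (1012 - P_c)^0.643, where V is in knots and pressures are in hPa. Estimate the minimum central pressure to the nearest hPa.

941 hPa

ΔP = (V / 6.01)^(1/0.643) = (93/6.01)^1.555.
93/6.01 = 15.474; 15.474^1.555 ≈ 70.81 hPa.
P_c = 1012 − 70.81 = 941.19 ≈ 941 hPa.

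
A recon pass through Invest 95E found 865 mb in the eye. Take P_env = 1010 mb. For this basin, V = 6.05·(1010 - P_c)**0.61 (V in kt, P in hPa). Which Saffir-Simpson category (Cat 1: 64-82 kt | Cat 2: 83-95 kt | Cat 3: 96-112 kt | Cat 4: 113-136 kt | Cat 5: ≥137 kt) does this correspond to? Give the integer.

ΔP = 1010 − 865 = 145 mb.
V ≈ 6.05 × 145^0.61 = 6.05 × 20.82 ≈ 126 kt.
126 kt falls in the Category 4 band.

4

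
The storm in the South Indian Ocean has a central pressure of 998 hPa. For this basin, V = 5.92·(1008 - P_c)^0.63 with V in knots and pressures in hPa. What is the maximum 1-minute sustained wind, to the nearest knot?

ΔP = 1008 − 998 = 10 hPa.
10^0.63 ≈ 4.266.
V ≈ 5.92 × 4.266 ≈ 25.3 kt.

25 kt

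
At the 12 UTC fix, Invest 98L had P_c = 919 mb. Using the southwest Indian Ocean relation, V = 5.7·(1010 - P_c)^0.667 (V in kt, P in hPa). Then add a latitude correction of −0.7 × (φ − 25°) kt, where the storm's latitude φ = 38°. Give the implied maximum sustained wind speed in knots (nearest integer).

106 kt

ΔP = 1010 − 919 = 91 mb.
91^0.667 ≈ 20.262.
V ≈ 5.7 × 20.262 ≈ 115.5 kt.
Latitude correction: −0.7 × (38 − 25) = -9.1 kt.
Corrected V ≈ 106.4 kt → 106 kt.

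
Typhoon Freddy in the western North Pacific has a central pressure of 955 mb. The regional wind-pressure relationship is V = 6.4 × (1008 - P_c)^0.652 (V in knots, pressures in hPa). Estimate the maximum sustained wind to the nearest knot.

85 kt

ΔP = 1008 − 955 = 53 mb.
53^0.652 ≈ 13.312.
V ≈ 6.4 × 13.312 ≈ 85.2 kt.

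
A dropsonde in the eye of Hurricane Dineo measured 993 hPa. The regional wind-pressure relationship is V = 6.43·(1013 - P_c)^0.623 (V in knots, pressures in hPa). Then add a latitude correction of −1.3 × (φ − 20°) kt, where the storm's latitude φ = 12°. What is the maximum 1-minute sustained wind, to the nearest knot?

52 kt

ΔP = 1013 − 993 = 20 hPa.
20^0.623 ≈ 6.465.
V ≈ 6.43 × 6.465 ≈ 41.6 kt.
Latitude correction: −1.3 × (12 − 20) = 10.4 kt.
Corrected V ≈ 52 kt → 52 kt.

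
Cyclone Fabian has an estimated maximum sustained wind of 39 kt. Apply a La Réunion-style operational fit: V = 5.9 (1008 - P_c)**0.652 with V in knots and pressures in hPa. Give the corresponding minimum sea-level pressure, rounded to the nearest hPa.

ΔP = (V / 5.9)^(1/0.652) = (39/5.9)^1.534.
39/5.9 = 6.610; 6.610^1.534 ≈ 18.11 hPa.
P_c = 1008 − 18.11 = 989.89 ≈ 990 hPa.

990 hPa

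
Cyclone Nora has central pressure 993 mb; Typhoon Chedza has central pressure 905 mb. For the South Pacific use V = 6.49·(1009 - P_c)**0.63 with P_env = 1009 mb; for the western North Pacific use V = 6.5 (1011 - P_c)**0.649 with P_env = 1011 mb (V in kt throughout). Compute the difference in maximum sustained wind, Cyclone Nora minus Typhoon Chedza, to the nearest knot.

-97 kt

Cyclone Nora: ΔP = 16; V ≈ 6.49 × 16^0.63 ≈ 37.23 kt.
Typhoon Chedza: ΔP = 106; V ≈ 6.5 × 106^0.649 ≈ 134.07 kt.
Difference ≈ 37.23 − 134.07 = -96.84 → -97 kt.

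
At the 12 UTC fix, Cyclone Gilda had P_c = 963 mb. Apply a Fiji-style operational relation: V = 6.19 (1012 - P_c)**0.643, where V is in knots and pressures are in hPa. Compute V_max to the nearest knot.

76 kt

ΔP = 1012 − 963 = 49 mb.
49^0.643 ≈ 12.212.
V ≈ 6.19 × 12.212 ≈ 75.6 kt.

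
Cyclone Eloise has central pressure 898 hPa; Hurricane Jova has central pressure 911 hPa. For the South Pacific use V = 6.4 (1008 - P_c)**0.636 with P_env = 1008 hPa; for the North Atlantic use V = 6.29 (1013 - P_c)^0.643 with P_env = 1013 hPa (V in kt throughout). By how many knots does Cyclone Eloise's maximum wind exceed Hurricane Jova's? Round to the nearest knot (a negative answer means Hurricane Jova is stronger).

4 kt

Cyclone Eloise: ΔP = 110; V ≈ 6.4 × 110^0.636 ≈ 127.21 kt.
Hurricane Jova: ΔP = 102; V ≈ 6.29 × 102^0.643 ≈ 123.08 kt.
Difference ≈ 127.21 − 123.08 = 4.13 → 4 kt.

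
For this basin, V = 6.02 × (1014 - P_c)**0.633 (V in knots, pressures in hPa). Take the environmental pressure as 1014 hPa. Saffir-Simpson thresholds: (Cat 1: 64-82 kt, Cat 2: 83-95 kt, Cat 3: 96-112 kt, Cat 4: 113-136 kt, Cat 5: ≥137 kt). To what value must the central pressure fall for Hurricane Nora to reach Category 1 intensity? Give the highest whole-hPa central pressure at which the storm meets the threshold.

Category 1 begins at V = 64 kt.
Required ΔP = (64/6.02)^(1/0.633) = 10.631^1.580 ≈ 41.86 hPa.
P_c ≤ 1014 − 41.86 = 972.14, so the highest integer P_c is 972 hPa.

972 hPa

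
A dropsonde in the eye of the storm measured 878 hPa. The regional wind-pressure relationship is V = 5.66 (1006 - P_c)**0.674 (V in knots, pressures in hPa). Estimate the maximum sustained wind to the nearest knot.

ΔP = 1006 − 878 = 128 hPa.
128^0.674 ≈ 26.318.
V ≈ 5.66 × 26.318 ≈ 149.0 kt.

149 kt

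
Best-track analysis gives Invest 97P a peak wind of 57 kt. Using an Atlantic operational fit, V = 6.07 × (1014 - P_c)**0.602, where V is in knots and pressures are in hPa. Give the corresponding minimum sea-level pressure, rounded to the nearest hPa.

ΔP = (V / 6.07)^(1/0.602) = (57/6.07)^1.661.
57/6.07 = 9.390; 9.390^1.661 ≈ 41.28 hPa.
P_c = 1014 − 41.28 = 972.72 ≈ 973 hPa.

973 hPa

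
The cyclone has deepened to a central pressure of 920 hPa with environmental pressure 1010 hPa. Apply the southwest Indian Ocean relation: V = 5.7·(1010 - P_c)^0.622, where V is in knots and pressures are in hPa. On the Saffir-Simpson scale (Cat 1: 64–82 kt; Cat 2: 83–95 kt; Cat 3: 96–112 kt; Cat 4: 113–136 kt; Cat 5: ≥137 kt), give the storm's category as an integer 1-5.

ΔP = 1010 − 920 = 90 hPa.
V ≈ 5.7 × 90^0.622 = 5.7 × 16.43 ≈ 94 kt.
94 kt falls in the Category 2 band.

2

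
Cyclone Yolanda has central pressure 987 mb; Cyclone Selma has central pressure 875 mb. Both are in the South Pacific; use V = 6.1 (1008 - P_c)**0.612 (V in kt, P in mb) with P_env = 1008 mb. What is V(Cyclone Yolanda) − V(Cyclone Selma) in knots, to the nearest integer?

Cyclone Yolanda: ΔP = 21; V ≈ 6.1 × 21^0.612 ≈ 39.31 kt.
Cyclone Selma: ΔP = 133; V ≈ 6.1 × 133^0.612 ≈ 121.65 kt.
Difference ≈ 39.31 − 121.65 = -82.34 → -82 kt.

-82 kt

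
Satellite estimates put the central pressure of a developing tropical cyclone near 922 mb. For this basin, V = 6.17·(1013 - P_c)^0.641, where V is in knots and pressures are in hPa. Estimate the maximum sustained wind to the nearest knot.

111 kt

ΔP = 1013 − 922 = 91 mb.
91^0.641 ≈ 18.020.
V ≈ 6.17 × 18.020 ≈ 111.2 kt.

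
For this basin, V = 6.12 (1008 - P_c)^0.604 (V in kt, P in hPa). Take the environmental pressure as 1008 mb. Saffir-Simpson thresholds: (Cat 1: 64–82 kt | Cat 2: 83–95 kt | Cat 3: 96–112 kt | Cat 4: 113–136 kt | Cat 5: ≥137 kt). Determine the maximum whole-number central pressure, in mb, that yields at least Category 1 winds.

Category 1 begins at V = 64 kt.
Required ΔP = (64/6.12)^(1/0.604) = 10.458^1.656 ≈ 48.73 mb.
P_c ≤ 1008 − 48.73 = 959.27, so the highest integer P_c is 959 mb.

959 mb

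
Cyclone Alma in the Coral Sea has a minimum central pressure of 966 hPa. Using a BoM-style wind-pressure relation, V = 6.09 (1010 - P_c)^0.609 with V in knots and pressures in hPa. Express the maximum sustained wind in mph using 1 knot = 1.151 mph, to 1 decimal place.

ΔP = 1010 − 966 = 44 hPa.
V ≈ 6.09 × 44^0.609 = 6.09 × 10.020 ≈ 61.021 kt.
61.021 × 1.151 ≈ 70.24 mph → 70.2 mph.

70.2 mph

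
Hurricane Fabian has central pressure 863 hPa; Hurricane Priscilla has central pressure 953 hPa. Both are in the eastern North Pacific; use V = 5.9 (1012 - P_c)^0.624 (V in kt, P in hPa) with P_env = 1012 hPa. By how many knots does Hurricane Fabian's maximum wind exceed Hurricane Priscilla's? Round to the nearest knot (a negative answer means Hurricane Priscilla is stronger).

Hurricane Fabian: ΔP = 149; V ≈ 5.9 × 149^0.624 ≈ 133.94 kt.
Hurricane Priscilla: ΔP = 59; V ≈ 5.9 × 59^0.624 ≈ 75.14 kt.
Difference ≈ 133.94 − 75.14 = 58.80 → 59 kt.

59 kt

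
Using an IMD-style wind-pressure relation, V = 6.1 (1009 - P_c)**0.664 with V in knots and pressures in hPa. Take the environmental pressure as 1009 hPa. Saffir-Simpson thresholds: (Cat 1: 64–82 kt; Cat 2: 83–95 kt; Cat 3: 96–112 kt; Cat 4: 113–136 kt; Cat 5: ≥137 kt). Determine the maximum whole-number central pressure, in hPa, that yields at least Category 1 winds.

974 hPa

Category 1 begins at V = 64 kt.
Required ΔP = (64/6.1)^(1/0.664) = 10.492^1.506 ≈ 34.47 hPa.
P_c ≤ 1009 − 34.47 = 974.53, so the highest integer P_c is 974 hPa.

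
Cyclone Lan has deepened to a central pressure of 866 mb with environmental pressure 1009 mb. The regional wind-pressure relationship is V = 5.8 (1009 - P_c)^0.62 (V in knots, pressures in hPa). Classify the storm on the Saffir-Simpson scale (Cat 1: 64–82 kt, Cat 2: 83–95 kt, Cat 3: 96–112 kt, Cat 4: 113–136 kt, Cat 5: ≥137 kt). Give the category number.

4

ΔP = 1009 − 866 = 143 mb.
V ≈ 5.8 × 143^0.62 = 5.8 × 21.69 ≈ 126 kt.
126 kt falls in the Category 4 band.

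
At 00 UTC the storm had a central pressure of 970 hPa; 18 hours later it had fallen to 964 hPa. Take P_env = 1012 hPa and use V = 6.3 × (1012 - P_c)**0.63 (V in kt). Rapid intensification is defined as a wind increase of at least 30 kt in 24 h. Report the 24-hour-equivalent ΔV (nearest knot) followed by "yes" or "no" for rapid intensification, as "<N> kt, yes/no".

8 kt, no

V₁: ΔP = 42, V ≈ 6.3 × 42^0.63 ≈ 66.37 kt.
V₂: ΔP = 48, V ≈ 6.3 × 48^0.63 ≈ 72.20 kt.
ΔV over 18 h = 5.83 kt → 24 h equivalent = 5.83 × 24/18 ≈ 7.77 kt.
8 kt < 30 kt ⇒ not rapid intensification.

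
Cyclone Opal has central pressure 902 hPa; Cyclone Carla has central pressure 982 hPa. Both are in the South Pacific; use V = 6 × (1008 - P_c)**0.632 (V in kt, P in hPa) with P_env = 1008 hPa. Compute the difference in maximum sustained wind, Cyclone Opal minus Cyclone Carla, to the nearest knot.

Cyclone Opal: ΔP = 106; V ≈ 6 × 106^0.632 ≈ 114.33 kt.
Cyclone Carla: ΔP = 26; V ≈ 6 × 26^0.632 ≈ 47.03 kt.
Difference ≈ 114.33 − 47.03 = 67.30 → 67 kt.

67 kt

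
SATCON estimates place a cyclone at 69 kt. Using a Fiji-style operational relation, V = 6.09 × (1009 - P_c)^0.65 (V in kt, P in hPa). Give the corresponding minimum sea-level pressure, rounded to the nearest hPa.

ΔP = (V / 6.09)^(1/0.65) = (69/6.09)^1.538.
69/6.09 = 11.330; 11.330^1.538 ≈ 41.87 hPa.
P_c = 1009 − 41.87 = 967.13 ≈ 967 hPa.

967 hPa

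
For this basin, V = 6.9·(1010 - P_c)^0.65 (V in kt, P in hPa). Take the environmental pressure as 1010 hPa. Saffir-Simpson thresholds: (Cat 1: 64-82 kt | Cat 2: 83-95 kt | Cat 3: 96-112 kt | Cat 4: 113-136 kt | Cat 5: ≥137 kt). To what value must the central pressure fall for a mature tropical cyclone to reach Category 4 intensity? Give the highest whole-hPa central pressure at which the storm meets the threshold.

Category 4 begins at V = 113 kt.
Required ΔP = (113/6.9)^(1/0.65) = 16.377^1.538 ≈ 73.80 hPa.
P_c ≤ 1010 − 73.80 = 936.20, so the highest integer P_c is 936 hPa.

936 hPa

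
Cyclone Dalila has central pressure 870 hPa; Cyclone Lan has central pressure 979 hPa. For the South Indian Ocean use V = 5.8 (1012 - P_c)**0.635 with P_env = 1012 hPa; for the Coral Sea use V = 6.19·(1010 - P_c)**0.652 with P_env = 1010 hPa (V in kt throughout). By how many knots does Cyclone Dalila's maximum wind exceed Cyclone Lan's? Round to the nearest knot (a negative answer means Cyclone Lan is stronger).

Cyclone Dalila: ΔP = 142; V ≈ 5.8 × 142^0.635 ≈ 134.94 kt.
Cyclone Lan: ΔP = 31; V ≈ 6.19 × 31^0.652 ≈ 58.08 kt.
Difference ≈ 134.94 − 58.08 = 76.86 → 77 kt.

77 kt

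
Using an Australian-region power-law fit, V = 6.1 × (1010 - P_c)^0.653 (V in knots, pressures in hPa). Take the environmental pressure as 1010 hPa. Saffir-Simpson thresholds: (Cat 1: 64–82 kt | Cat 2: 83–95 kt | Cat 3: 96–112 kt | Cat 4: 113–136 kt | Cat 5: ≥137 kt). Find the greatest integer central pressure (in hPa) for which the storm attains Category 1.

Category 1 begins at V = 64 kt.
Required ΔP = (64/6.1)^(1/0.653) = 10.492^1.531 ≈ 36.59 hPa.
P_c ≤ 1010 − 36.59 = 973.41, so the highest integer P_c is 973 hPa.

973 hPa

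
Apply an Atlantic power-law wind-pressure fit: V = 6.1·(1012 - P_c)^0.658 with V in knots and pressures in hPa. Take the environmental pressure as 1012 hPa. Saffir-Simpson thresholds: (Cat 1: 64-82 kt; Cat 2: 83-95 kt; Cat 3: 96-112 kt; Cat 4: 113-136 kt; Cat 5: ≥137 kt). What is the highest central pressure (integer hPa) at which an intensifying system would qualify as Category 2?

Category 2 begins at V = 83 kt.
Required ΔP = (83/6.1)^(1/0.658) = 13.607^1.520 ≈ 52.85 hPa.
P_c ≤ 1012 − 52.85 = 959.15, so the highest integer P_c is 959 hPa.

959 hPa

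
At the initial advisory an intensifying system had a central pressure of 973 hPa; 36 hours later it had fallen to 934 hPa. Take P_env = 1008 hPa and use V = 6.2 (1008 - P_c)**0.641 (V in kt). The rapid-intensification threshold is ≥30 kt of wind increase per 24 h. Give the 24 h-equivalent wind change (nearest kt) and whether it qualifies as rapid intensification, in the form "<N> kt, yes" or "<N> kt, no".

V₁: ΔP = 35, V ≈ 6.2 × 35^0.641 ≈ 60.55 kt.
V₂: ΔP = 74, V ≈ 6.2 × 74^0.641 ≈ 97.85 kt.
ΔV over 36 h = 37.30 kt → 24 h equivalent = 37.30 × 24/36 ≈ 24.87 kt.
25 kt < 30 kt ⇒ not rapid intensification.

25 kt, no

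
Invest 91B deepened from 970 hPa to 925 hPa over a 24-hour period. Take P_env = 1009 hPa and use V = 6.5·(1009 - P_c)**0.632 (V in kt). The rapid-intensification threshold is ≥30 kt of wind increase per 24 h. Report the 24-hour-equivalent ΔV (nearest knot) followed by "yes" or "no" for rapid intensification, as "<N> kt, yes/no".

V₁: ΔP = 39, V ≈ 6.5 × 39^0.632 ≈ 65.84 kt.
V₂: ΔP = 84, V ≈ 6.5 × 84^0.632 ≈ 106.92 kt.
ΔV over 24 h = 41.08 kt → 24 h equivalent = 41.08 × 24/24 ≈ 41.08 kt.
41 kt ≥ 30 kt ⇒ rapid intensification.

41 kt, yes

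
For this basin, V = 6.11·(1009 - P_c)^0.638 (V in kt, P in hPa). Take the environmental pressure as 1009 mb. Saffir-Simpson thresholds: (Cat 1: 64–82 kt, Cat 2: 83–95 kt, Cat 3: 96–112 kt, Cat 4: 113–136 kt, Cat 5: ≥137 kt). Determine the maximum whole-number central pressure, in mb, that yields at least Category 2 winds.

949 mb

Category 2 begins at V = 83 kt.
Required ΔP = (83/6.11)^(1/0.638) = 13.584^1.567 ≈ 59.69 mb.
P_c ≤ 1009 − 59.69 = 949.31, so the highest integer P_c is 949 mb.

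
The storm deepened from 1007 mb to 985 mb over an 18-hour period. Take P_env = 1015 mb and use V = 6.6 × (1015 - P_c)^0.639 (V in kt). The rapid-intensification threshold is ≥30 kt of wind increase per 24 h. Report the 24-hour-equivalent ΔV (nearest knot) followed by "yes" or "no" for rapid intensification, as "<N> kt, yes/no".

44 kt, yes

V₁: ΔP = 8, V ≈ 6.6 × 8^0.639 ≈ 24.92 kt.
V₂: ΔP = 30, V ≈ 6.6 × 30^0.639 ≈ 58.00 kt.
ΔV over 18 h = 33.08 kt → 24 h equivalent = 33.08 × 24/18 ≈ 44.11 kt.
44 kt ≥ 30 kt ⇒ rapid intensification.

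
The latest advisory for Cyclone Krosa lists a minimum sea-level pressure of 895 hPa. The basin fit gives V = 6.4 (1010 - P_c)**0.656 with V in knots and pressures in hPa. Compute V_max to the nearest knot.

144 kt

ΔP = 1010 − 895 = 115 hPa.
115^0.656 ≈ 22.481.
V ≈ 6.4 × 22.481 ≈ 143.9 kt.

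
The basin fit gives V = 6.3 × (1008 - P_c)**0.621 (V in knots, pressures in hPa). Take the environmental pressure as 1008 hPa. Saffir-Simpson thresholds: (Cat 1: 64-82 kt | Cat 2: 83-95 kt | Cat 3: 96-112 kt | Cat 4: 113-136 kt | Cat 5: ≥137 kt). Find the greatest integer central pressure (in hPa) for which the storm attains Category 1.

Category 1 begins at V = 64 kt.
Required ΔP = (64/6.3)^(1/0.621) = 10.159^1.610 ≈ 41.81 hPa.
P_c ≤ 1008 − 41.81 = 966.19, so the highest integer P_c is 966 hPa.

966 hPa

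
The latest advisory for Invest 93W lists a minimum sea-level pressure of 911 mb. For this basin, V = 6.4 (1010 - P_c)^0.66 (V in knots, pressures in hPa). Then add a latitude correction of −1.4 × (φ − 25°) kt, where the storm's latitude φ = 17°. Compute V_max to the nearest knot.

ΔP = 1010 − 911 = 99 mb.
99^0.66 ≈ 20.755.
V ≈ 6.4 × 20.755 ≈ 132.8 kt.
Latitude correction: −1.4 × (17 − 25) = 11.2 kt.
Corrected V ≈ 144 kt → 144 kt.

144 kt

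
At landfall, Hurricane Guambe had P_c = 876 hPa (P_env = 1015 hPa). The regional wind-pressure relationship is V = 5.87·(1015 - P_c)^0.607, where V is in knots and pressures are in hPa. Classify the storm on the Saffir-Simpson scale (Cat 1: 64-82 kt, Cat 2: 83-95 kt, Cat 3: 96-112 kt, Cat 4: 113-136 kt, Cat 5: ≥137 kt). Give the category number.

ΔP = 1015 − 876 = 139 hPa.
V ≈ 5.87 × 139^0.607 = 5.87 × 19.99 ≈ 117 kt.
117 kt falls in the Category 4 band.

4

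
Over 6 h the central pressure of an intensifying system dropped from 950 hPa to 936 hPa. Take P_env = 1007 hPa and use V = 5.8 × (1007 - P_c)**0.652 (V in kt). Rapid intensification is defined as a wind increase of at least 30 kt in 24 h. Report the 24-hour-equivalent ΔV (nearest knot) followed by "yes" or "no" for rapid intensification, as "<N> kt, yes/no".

50 kt, yes

V₁: ΔP = 57, V ≈ 5.8 × 57^0.652 ≈ 80.96 kt.
V₂: ΔP = 71, V ≈ 5.8 × 71^0.652 ≈ 93.42 kt.
ΔV over 6 h = 12.46 kt → 24 h equivalent = 12.46 × 24/6 ≈ 49.84 kt.
50 kt ≥ 30 kt ⇒ rapid intensification.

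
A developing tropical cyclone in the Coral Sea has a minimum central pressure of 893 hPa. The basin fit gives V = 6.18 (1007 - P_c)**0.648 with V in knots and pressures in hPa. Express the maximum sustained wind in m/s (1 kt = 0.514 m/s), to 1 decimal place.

68.4 m/s

ΔP = 1007 − 893 = 114 hPa.
V ≈ 6.18 × 114^0.648 = 6.18 × 21.522 ≈ 133.003 kt.
133.003 × 0.514 ≈ 68.36 m/s → 68.4 m/s.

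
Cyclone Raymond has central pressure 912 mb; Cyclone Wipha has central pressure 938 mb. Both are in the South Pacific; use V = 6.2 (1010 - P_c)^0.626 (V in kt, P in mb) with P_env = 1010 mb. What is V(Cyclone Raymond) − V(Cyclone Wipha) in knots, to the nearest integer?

Cyclone Raymond: ΔP = 98; V ≈ 6.2 × 98^0.626 ≈ 109.37 kt.
Cyclone Wipha: ΔP = 72; V ≈ 6.2 × 72^0.626 ≈ 90.17 kt.
Difference ≈ 109.37 − 90.17 = 19.20 → 19 kt.

19 kt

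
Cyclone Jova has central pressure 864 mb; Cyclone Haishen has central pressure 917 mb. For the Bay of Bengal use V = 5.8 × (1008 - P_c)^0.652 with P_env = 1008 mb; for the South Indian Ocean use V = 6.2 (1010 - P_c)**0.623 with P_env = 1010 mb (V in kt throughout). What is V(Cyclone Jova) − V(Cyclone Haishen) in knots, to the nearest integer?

44 kt

Cyclone Jova: ΔP = 144; V ≈ 5.8 × 144^0.652 ≈ 148.14 kt.
Cyclone Haishen: ΔP = 93; V ≈ 6.2 × 93^0.623 ≈ 104.41 kt.
Difference ≈ 148.14 − 104.41 = 43.73 → 44 kt.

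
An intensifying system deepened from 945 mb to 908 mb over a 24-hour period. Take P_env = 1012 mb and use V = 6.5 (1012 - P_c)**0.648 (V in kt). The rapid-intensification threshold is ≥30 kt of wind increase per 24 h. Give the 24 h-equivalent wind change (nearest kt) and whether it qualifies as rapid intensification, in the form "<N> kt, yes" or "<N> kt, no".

V₁: ΔP = 67, V ≈ 6.5 × 67^0.648 ≈ 99.13 kt.
V₂: ΔP = 104, V ≈ 6.5 × 104^0.648 ≈ 131.81 kt.
ΔV over 24 h = 32.68 kt → 24 h equivalent = 32.68 × 24/24 ≈ 32.68 kt.
33 kt ≥ 30 kt ⇒ rapid intensification.

33 kt, yes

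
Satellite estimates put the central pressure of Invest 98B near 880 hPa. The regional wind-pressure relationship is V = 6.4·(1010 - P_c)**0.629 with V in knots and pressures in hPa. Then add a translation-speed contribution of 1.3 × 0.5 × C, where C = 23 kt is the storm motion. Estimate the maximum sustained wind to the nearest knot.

152 kt

ΔP = 1010 − 880 = 130 hPa.
130^0.629 ≈ 21.363.
V ≈ 6.4 × 21.363 ≈ 136.7 kt.
Translation term: 1.3 × 0.5 × 23 = 14.95 kt.
Corrected V ≈ 151.65 kt → 152 kt.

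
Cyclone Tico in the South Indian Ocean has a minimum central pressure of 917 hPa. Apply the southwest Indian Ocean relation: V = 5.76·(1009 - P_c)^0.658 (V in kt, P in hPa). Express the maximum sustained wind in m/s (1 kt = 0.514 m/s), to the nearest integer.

58 m/s

ΔP = 1009 − 917 = 92 hPa.
V ≈ 5.76 × 92^0.658 = 5.76 × 19.596 ≈ 112.874 kt.
112.874 × 0.514 ≈ 58.02 m/s → 58 m/s.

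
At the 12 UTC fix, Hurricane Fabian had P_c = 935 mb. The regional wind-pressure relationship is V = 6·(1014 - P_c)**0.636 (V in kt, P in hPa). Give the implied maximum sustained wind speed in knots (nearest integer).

ΔP = 1014 − 935 = 79 mb.
79^0.636 ≈ 16.102.
V ≈ 6 × 16.102 ≈ 96.6 kt.

97 kt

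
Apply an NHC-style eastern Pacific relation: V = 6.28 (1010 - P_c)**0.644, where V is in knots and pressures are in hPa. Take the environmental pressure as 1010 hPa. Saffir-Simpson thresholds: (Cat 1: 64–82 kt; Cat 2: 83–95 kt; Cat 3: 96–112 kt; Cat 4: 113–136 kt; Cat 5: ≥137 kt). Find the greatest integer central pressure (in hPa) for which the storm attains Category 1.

Category 1 begins at V = 64 kt.
Required ΔP = (64/6.28)^(1/0.644) = 10.191^1.553 ≈ 36.78 hPa.
P_c ≤ 1010 − 36.78 = 973.22, so the highest integer P_c is 973 hPa.

973 hPa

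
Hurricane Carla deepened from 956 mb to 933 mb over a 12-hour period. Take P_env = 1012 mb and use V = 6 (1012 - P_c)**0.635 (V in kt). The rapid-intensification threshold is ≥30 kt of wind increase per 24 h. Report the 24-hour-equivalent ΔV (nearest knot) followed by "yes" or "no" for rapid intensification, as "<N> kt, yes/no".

38 kt, yes

V₁: ΔP = 56, V ≈ 6 × 56^0.635 ≈ 77.31 kt.
V₂: ΔP = 79, V ≈ 6 × 79^0.635 ≈ 96.19 kt.
ΔV over 12 h = 18.88 kt → 24 h equivalent = 18.88 × 24/12 ≈ 37.76 kt.
38 kt ≥ 30 kt ⇒ rapid intensification.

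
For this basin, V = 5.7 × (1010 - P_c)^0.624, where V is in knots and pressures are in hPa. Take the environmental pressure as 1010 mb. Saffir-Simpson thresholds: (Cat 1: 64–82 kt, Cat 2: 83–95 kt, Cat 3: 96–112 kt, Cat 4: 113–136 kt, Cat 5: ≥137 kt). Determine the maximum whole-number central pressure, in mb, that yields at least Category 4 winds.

890 mb

Category 4 begins at V = 113 kt.
Required ΔP = (113/5.7)^(1/0.624) = 19.825^1.603 ≈ 119.91 mb.
P_c ≤ 1010 − 119.91 = 890.09, so the highest integer P_c is 890 mb.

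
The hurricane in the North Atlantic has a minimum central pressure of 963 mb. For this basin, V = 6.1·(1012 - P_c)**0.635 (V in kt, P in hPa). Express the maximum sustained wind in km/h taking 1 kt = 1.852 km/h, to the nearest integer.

ΔP = 1012 − 963 = 49 mb.
V ≈ 6.1 × 49^0.635 = 6.1 × 11.838 ≈ 72.211 kt.
72.211 × 1.852 ≈ 133.74 km/h → 134 km/h.

134 km/h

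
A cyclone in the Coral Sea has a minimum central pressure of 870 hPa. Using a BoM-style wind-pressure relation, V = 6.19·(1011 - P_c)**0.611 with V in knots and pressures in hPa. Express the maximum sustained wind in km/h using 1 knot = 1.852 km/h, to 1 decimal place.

ΔP = 1011 − 870 = 141 hPa.
V ≈ 6.19 × 141^0.611 = 6.19 × 20.567 ≈ 127.310 kt.
127.310 × 1.852 ≈ 235.78 km/h → 235.8 km/h.

235.8 km/h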